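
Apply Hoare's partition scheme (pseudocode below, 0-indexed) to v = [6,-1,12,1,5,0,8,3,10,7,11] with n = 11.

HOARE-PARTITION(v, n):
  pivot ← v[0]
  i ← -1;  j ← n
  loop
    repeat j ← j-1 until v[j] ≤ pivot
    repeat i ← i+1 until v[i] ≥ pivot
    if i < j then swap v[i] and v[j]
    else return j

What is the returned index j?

4

pivot = v[0] = 6; i = -1, j = 11
j→7 (v[7]=3≤6), i→0 (v[0]=6≥6); i<j, swap → [3,-1,12,1,5,0,8,6,10,7,11]
j→5 (v[5]=0≤6), i→2 (v[2]=12≥6); i<j, swap → [3,-1,0,1,5,12,8,6,10,7,11]
j→4, i→5; i≥j, return j=4. v = [3,-1,0,1,5,12,8,6,10,7,11]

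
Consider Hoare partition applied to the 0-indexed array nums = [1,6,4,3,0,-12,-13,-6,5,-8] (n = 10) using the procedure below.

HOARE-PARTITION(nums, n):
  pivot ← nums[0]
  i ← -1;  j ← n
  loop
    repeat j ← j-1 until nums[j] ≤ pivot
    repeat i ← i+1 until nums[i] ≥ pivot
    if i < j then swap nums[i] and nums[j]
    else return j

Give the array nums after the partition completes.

pivot = nums[0] = 1; i = -1, j = 10
j→9 (nums[9]=-8≤1), i→0 (nums[0]=1≥1); i<j, swap → [-8,6,4,3,0,-12,-13,-6,5,1]
j→7 (nums[7]=-6≤1), i→1 (nums[1]=6≥1); i<j, swap → [-8,-6,4,3,0,-12,-13,6,5,1]
j→6 (nums[6]=-13≤1), i→2 (nums[2]=4≥1); i<j, swap → [-8,-6,-13,3,0,-12,4,6,5,1]
j→5 (nums[5]=-12≤1), i→3 (nums[3]=3≥1); i<j, swap → [-8,-6,-13,-12,0,3,4,6,5,1]
j→4, i→5; i≥j, return j=4. nums = [-8,-6,-13,-12,0,3,4,6,5,1]

[-8,-6,-13,-12,0,3,4,6,5,1]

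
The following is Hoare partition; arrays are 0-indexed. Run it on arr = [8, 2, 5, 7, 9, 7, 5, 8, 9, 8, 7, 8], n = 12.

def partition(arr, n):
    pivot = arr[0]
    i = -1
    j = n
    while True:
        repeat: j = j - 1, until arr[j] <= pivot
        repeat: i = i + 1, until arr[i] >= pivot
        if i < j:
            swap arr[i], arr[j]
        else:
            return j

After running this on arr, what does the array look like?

pivot = arr[0] = 8; i = -1, j = 12
j→11 (arr[11]=8≤8), i→0 (arr[0]=8≥8); i<j, swap → [8, 2, 5, 7, 9, 7, 5, 8, 9, 8, 7, 8]
j→10 (arr[10]=7≤8), i→4 (arr[4]=9≥8); i<j, swap → [8, 2, 5, 7, 7, 7, 5, 8, 9, 8, 9, 8]
j→9 (arr[9]=8≤8), i→7 (arr[7]=8≥8); i<j, swap → [8, 2, 5, 7, 7, 7, 5, 8, 9, 8, 9, 8]
j→7, i→8; i≥j, return j=7. arr = [8, 2, 5, 7, 7, 7, 5, 8, 9, 8, 9, 8]

[8, 2, 5, 7, 7, 7, 5, 8, 9, 8, 9, 8]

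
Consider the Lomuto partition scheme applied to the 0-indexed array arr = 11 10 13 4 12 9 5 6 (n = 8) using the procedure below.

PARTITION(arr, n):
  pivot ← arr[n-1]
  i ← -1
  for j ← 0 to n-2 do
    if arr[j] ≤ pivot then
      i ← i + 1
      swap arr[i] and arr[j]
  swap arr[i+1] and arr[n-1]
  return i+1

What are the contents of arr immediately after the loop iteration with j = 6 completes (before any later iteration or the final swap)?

pivot = arr[7] = 6; i = -1
j=0: arr[0]=11 > 6 → no swap
j=1: arr[1]=10 > 6 → no swap
j=2: arr[2]=13 > 6 → no swap
j=3: arr[3]=4 ≤ 6 → i=0, swap arr[0],arr[3] → 4 10 13 11 12 9 5 6
j=4: arr[4]=12 > 6 → no swap
j=5: arr[5]=9 > 6 → no swap
j=6: arr[6]=5 ≤ 6 → i=1, swap arr[1],arr[6] → 4 5 13 11 12 9 10 6
(after j=6) arr = 4 5 13 11 12 9 10 6

4 5 13 11 12 9 10 6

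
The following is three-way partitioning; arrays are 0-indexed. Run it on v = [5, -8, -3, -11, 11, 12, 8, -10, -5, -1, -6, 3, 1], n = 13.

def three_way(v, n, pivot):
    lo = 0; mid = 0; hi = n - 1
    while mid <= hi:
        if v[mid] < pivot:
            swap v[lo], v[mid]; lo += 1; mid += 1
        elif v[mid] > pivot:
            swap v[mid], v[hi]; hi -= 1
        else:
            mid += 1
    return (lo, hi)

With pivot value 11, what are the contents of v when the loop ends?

[5, -8, -3, -11, 1, 8, -10, -5, -1, -6, 3, 11, 12]

lo=0 mid=0 hi=12
5<11: swap(0,0), lo=1 mid=1 ⇒ [5, -8, -3, -11, 11, 12, 8, -10, -5, -1, -6, 3, 1]
-8<11: swap(1,1), lo=2 mid=2 ⇒ [5, -8, -3, -11, 11, 12, 8, -10, -5, -1, -6, 3, 1]
-3<11: swap(2,2), lo=3 mid=3 ⇒ [5, -8, -3, -11, 11, 12, 8, -10, -5, -1, -6, 3, 1]
-11<11: swap(3,3), lo=4 mid=4 ⇒ [5, -8, -3, -11, 11, 12, 8, -10, -5, -1, -6, 3, 1]
11=11: mid=5
12>11: swap(5,12), hi=11 ⇒ [5, -8, -3, -11, 11, 1, 8, -10, -5, -1, -6, 3, 12]
1<11: swap(4,5), lo=5 mid=6 ⇒ [5, -8, -3, -11, 1, 11, 8, -10, -5, -1, -6, 3, 12]
8<11: swap(5,6), lo=6 mid=7 ⇒ [5, -8, -3, -11, 1, 8, 11, -10, -5, -1, -6, 3, 12]
-10<11: swap(6,7), lo=7 mid=8 ⇒ [5, -8, -3, -11, 1, 8, -10, 11, -5, -1, -6, 3, 12]
-5<11: swap(7,8), lo=8 mid=9 ⇒ [5, -8, -3, -11, 1, 8, -10, -5, 11, -1, -6, 3, 12]
-1<11: swap(8,9), lo=9 mid=10 ⇒ [5, -8, -3, -11, 1, 8, -10, -5, -1, 11, -6, 3, 12]
-6<11: swap(9,10), lo=10 mid=11 ⇒ [5, -8, -3, -11, 1, 8, -10, -5, -1, -6, 11, 3, 12]
3<11: swap(10,11), lo=11 mid=12 ⇒ [5, -8, -3, -11, 1, 8, -10, -5, -1, -6, 3, 11, 12]
done. lo=11 hi=11; v=[5, -8, -3, -11, 1, 8, -10, -5, -1, -6, 3, 11, 12]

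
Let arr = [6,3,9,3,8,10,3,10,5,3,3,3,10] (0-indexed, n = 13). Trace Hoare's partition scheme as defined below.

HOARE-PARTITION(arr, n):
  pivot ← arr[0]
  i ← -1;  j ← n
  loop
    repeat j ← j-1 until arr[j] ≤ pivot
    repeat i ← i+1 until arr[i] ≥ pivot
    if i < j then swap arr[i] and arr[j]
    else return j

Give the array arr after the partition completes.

[3,3,3,3,3,5,3,10,10,8,9,6,10]

pivot=6
j stops at 11 (3), i stops at 0 (6); swap ⇒ [3,3,9,3,8,10,3,10,5,3,3,6,10]
j stops at 10 (3), i stops at 2 (9); swap ⇒ [3,3,3,3,8,10,3,10,5,3,9,6,10]
j stops at 9 (3), i stops at 4 (8); swap ⇒ [3,3,3,3,3,10,3,10,5,8,9,6,10]
j stops at 8 (5), i stops at 5 (10); swap ⇒ [3,3,3,3,3,5,3,10,10,8,9,6,10]
j stops at 6, i stops at 7; i≥j ⇒ return 6. arr=[3,3,3,3,3,5,3,10,10,8,9,6,10]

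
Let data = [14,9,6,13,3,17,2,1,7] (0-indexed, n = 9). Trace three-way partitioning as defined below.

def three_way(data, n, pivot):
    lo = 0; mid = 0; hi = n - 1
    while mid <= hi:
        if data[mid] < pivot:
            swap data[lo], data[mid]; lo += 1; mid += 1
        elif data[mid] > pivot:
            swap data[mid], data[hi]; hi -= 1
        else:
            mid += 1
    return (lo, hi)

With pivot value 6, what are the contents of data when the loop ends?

lo=0 mid=0 hi=8
14>6: swap(0,8), hi=7 ⇒ [7,9,6,13,3,17,2,1,14]
7>6: swap(0,7), hi=6 ⇒ [1,9,6,13,3,17,2,7,14]
1<6: swap(0,0), lo=1 mid=1 ⇒ [1,9,6,13,3,17,2,7,14]
9>6: swap(1,6), hi=5 ⇒ [1,2,6,13,3,17,9,7,14]
2<6: swap(1,1), lo=2 mid=2 ⇒ [1,2,6,13,3,17,9,7,14]
6=6: mid=3
13>6: swap(3,5), hi=4 ⇒ [1,2,6,17,3,13,9,7,14]
17>6: swap(3,4), hi=3 ⇒ [1,2,6,3,17,13,9,7,14]
3<6: swap(2,3), lo=3 mid=4 ⇒ [1,2,3,6,17,13,9,7,14]
done. lo=3 hi=3; data=[1,2,3,6,17,13,9,7,14]

[1,2,3,6,17,13,9,7,14]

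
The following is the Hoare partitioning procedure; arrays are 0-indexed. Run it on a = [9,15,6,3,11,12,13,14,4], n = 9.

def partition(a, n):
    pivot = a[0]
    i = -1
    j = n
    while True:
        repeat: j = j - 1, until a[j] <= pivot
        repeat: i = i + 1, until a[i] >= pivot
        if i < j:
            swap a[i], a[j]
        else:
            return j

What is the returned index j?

pivot=9
j stops at 8 (4), i stops at 0 (9); swap ⇒ [4,15,6,3,11,12,13,14,9]
j stops at 3 (3), i stops at 1 (15); swap ⇒ [4,3,6,15,11,12,13,14,9]
j stops at 2, i stops at 3; i≥j ⇒ return 2. a=[4,3,6,15,11,12,13,14,9]

2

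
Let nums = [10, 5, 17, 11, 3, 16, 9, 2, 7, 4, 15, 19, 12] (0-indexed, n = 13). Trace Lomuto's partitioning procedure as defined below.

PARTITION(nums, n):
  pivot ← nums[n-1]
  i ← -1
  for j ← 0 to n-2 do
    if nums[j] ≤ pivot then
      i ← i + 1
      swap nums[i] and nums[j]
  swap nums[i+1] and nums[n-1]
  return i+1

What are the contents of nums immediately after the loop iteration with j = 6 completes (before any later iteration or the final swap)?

pivot = nums[12] = 12; i = -1
j=0: nums[0]=10 ≤ 12 → i=0, swap nums[0],nums[0] (no change) → [10, 5, 17, 11, 3, 16, 9, 2, 7, 4, 15, 19, 12]
j=1: nums[1]=5 ≤ 12 → i=1, swap nums[1],nums[1] (no change) → [10, 5, 17, 11, 3, 16, 9, 2, 7, 4, 15, 19, 12]
j=2: nums[2]=17 > 12 → no swap
j=3: nums[3]=11 ≤ 12 → i=2, swap nums[2],nums[3] → [10, 5, 11, 17, 3, 16, 9, 2, 7, 4, 15, 19, 12]
j=4: nums[4]=3 ≤ 12 → i=3, swap nums[3],nums[4] → [10, 5, 11, 3, 17, 16, 9, 2, 7, 4, 15, 19, 12]
j=5: nums[5]=16 > 12 → no swap
j=6: nums[6]=9 ≤ 12 → i=4, swap nums[4],nums[6] → [10, 5, 11, 3, 9, 16, 17, 2, 7, 4, 15, 19, 12]
(after j=6) nums = [10, 5, 11, 3, 9, 16, 17, 2, 7, 4, 15, 19, 12]

[10, 5, 11, 3, 9, 16, 17, 2, 7, 4, 15, 19, 12]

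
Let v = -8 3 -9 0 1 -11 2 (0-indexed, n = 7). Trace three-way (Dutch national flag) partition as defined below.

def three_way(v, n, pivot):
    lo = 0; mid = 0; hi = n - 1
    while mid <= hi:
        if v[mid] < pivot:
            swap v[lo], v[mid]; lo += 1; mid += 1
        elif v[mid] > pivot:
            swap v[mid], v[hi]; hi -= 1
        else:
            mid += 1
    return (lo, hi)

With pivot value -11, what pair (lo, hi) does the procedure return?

lo=0 mid=0 hi=6
-8>-11: swap(0,6), hi=5 ⇒ 2 3 -9 0 1 -11 -8
2>-11: swap(0,5), hi=4 ⇒ -11 3 -9 0 1 2 -8
-11=-11: mid=1
3>-11: swap(1,4), hi=3 ⇒ -11 1 -9 0 3 2 -8
1>-11: swap(1,3), hi=2 ⇒ -11 0 -9 1 3 2 -8
0>-11: swap(1,2), hi=1 ⇒ -11 -9 0 1 3 2 -8
-9>-11: swap(1,1), hi=0 ⇒ -11 -9 0 1 3 2 -8
done. lo=0 hi=0; v=-11 -9 0 1 3 2 -8

(0, 0)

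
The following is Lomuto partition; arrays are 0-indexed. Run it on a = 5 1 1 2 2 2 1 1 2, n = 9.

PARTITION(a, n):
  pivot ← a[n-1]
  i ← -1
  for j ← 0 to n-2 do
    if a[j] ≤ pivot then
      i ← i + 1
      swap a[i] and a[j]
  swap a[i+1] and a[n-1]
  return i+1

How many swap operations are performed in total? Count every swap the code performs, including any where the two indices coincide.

pivot=2, i=-1
j=0: 5>2, skip
j=1: 1≤2, i=0, swap(0,1) ⇒ 1 5 1 2 2 2 1 1 2
j=2: 1≤2, i=1, swap(1,2) ⇒ 1 1 5 2 2 2 1 1 2
j=3: 2≤2, i=2, swap(2,3) ⇒ 1 1 2 5 2 2 1 1 2
j=4: 2≤2, i=3, swap(3,4) ⇒ 1 1 2 2 5 2 1 1 2
j=5: 2≤2, i=4, swap(4,5) ⇒ 1 1 2 2 2 5 1 1 2
j=6: 1≤2, i=5, swap(5,6) ⇒ 1 1 2 2 2 1 5 1 2
j=7: 1≤2, i=6, swap(6,7) ⇒ 1 1 2 2 2 1 1 5 2
swap(7,8) ⇒ 1 1 2 2 2 1 1 2 5; return 7

8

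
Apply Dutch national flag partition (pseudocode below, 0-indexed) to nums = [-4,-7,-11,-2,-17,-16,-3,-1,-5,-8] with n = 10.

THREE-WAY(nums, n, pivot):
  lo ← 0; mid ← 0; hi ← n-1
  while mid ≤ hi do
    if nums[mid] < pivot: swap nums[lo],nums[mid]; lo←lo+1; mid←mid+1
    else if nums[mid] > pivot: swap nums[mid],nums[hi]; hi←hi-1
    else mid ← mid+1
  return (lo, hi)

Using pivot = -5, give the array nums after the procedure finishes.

pivot = -5; lo=0, mid=0, hi=9
nums[mid]=-4>-5: swap nums[0],nums[9]; hi=8 → [-8,-7,-11,-2,-17,-16,-3,-1,-5,-4]
nums[mid]=-8<-5: swap nums[0],nums[0]; lo=1,mid=1 → [-8,-7,-11,-2,-17,-16,-3,-1,-5,-4]
nums[mid]=-7<-5: swap nums[1],nums[1]; lo=2,mid=2 → [-8,-7,-11,-2,-17,-16,-3,-1,-5,-4]
nums[mid]=-11<-5: swap nums[2],nums[2]; lo=3,mid=3 → [-8,-7,-11,-2,-17,-16,-3,-1,-5,-4]
nums[mid]=-2>-5: swap nums[3],nums[8]; hi=7 → [-8,-7,-11,-5,-17,-16,-3,-1,-2,-4]
nums[mid]=-5=-5: mid=4
nums[mid]=-17<-5: swap nums[3],nums[4]; lo=4,mid=5 → [-8,-7,-11,-17,-5,-16,-3,-1,-2,-4]
nums[mid]=-16<-5: swap nums[4],nums[5]; lo=5,mid=6 → [-8,-7,-11,-17,-16,-5,-3,-1,-2,-4]
nums[mid]=-3>-5: swap nums[6],nums[7]; hi=6 → [-8,-7,-11,-17,-16,-5,-1,-3,-2,-4]
nums[mid]=-1>-5: swap nums[6],nums[6]; hi=5 → [-8,-7,-11,-17,-16,-5,-1,-3,-2,-4]
end: lo=5, hi=5; nums = [-8,-7,-11,-17,-16,-5,-1,-3,-2,-4]

[-8,-7,-11,-17,-16,-5,-1,-3,-2,-4]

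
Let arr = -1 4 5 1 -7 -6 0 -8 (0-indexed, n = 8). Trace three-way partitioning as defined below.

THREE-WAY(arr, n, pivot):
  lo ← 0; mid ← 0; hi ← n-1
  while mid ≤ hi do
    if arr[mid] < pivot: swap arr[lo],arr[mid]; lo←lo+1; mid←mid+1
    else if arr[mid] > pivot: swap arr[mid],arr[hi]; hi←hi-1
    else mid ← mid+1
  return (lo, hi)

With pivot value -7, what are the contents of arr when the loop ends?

-8 -7 1 5 -6 0 4 -1

lo=0 mid=0 hi=7
-1>-7: swap(0,7), hi=6 ⇒ -8 4 5 1 -7 -6 0 -1
-8<-7: swap(0,0), lo=1 mid=1 ⇒ -8 4 5 1 -7 -6 0 -1
4>-7: swap(1,6), hi=5 ⇒ -8 0 5 1 -7 -6 4 -1
0>-7: swap(1,5), hi=4 ⇒ -8 -6 5 1 -7 0 4 -1
-6>-7: swap(1,4), hi=3 ⇒ -8 -7 5 1 -6 0 4 -1
-7=-7: mid=2
5>-7: swap(2,3), hi=2 ⇒ -8 -7 1 5 -6 0 4 -1
1>-7: swap(2,2), hi=1 ⇒ -8 -7 1 5 -6 0 4 -1
done. lo=1 hi=1; arr=-8 -7 1 5 -6 0 4 -1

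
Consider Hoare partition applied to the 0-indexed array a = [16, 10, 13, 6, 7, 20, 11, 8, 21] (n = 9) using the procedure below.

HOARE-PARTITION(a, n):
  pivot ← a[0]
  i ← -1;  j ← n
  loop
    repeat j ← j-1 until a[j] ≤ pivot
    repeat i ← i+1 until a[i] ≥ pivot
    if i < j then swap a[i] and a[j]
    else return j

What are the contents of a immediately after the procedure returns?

[8, 10, 13, 6, 7, 11, 20, 16, 21]

pivot = a[0] = 16; i = -1, j = 9
j→7 (a[7]=8≤16), i→0 (a[0]=16≥16); i<j, swap → [8, 10, 13, 6, 7, 20, 11, 16, 21]
j→6 (a[6]=11≤16), i→5 (a[5]=20≥16); i<j, swap → [8, 10, 13, 6, 7, 11, 20, 16, 21]
j→5, i→6; i≥j, return j=5. a = [8, 10, 13, 6, 7, 11, 20, 16, 21]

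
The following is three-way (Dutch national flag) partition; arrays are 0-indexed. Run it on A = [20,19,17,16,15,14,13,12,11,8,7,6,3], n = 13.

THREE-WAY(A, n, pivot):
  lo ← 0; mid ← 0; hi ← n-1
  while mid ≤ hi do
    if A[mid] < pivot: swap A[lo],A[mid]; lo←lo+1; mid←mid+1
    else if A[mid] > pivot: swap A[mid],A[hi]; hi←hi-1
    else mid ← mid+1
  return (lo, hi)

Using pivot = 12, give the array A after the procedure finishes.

pivot = 12; lo=0, mid=0, hi=12
A[mid]=20>12: swap A[0],A[12]; hi=11 → [3,19,17,16,15,14,13,12,11,8,7,6,20]
A[mid]=3<12: swap A[0],A[0]; lo=1,mid=1 → [3,19,17,16,15,14,13,12,11,8,7,6,20]
A[mid]=19>12: swap A[1],A[11]; hi=10 → [3,6,17,16,15,14,13,12,11,8,7,19,20]
A[mid]=6<12: swap A[1],A[1]; lo=2,mid=2 → [3,6,17,16,15,14,13,12,11,8,7,19,20]
A[mid]=17>12: swap A[2],A[10]; hi=9 → [3,6,7,16,15,14,13,12,11,8,17,19,20]
A[mid]=7<12: swap A[2],A[2]; lo=3,mid=3 → [3,6,7,16,15,14,13,12,11,8,17,19,20]
A[mid]=16>12: swap A[3],A[9]; hi=8 → [3,6,7,8,15,14,13,12,11,16,17,19,20]
A[mid]=8<12: swap A[3],A[3]; lo=4,mid=4 → [3,6,7,8,15,14,13,12,11,16,17,19,20]
A[mid]=15>12: swap A[4],A[8]; hi=7 → [3,6,7,8,11,14,13,12,15,16,17,19,20]
A[mid]=11<12: swap A[4],A[4]; lo=5,mid=5 → [3,6,7,8,11,14,13,12,15,16,17,19,20]
A[mid]=14>12: swap A[5],A[7]; hi=6 → [3,6,7,8,11,12,13,14,15,16,17,19,20]
A[mid]=12=12: mid=6
A[mid]=13>12: swap A[6],A[6]; hi=5 → [3,6,7,8,11,12,13,14,15,16,17,19,20]
end: lo=5, hi=5; A = [3,6,7,8,11,12,13,14,15,16,17,19,20]

[3,6,7,8,11,12,13,14,15,16,17,19,20]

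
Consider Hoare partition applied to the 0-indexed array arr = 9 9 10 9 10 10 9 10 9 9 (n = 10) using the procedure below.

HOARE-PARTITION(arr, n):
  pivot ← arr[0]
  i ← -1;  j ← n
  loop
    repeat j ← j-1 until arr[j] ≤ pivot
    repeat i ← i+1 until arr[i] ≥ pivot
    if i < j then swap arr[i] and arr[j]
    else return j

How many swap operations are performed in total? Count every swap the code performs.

3

pivot = arr[0] = 9; i = -1, j = 10
j→9 (arr[9]=9≤9), i→0 (arr[0]=9≥9); i<j, swap → 9 9 10 9 10 10 9 10 9 9
j→8 (arr[8]=9≤9), i→1 (arr[1]=9≥9); i<j, swap → 9 9 10 9 10 10 9 10 9 9
j→6 (arr[6]=9≤9), i→2 (arr[2]=10≥9); i<j, swap → 9 9 9 9 10 10 10 10 9 9
j→3, i→3; i≥j, return j=3. arr = 9 9 9 9 10 10 10 10 9 9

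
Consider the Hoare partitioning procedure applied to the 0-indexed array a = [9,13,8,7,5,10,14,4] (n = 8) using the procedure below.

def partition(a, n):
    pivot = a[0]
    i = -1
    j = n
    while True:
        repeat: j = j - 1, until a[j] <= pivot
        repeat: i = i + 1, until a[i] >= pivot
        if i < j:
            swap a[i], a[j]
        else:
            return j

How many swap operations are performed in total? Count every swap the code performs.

pivot = a[0] = 9; i = -1, j = 8
j→7 (a[7]=4≤9), i→0 (a[0]=9≥9); i<j, swap → [4,13,8,7,5,10,14,9]
j→4 (a[4]=5≤9), i→1 (a[1]=13≥9); i<j, swap → [4,5,8,7,13,10,14,9]
j→3, i→4; i≥j, return j=3. a = [4,5,8,7,13,10,14,9]

2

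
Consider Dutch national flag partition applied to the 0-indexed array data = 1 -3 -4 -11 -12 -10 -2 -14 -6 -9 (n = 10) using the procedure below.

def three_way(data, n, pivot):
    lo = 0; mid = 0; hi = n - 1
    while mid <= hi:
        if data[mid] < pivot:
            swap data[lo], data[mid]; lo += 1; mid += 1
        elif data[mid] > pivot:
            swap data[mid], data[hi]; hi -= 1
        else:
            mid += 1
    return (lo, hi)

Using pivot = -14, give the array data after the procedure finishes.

-14 -4 -11 -12 -10 -2 -3 -6 -9 1

pivot = -14; lo=0, mid=0, hi=9
data[mid]=1>-14: swap data[0],data[9]; hi=8 → -9 -3 -4 -11 -12 -10 -2 -14 -6 1
data[mid]=-9>-14: swap data[0],data[8]; hi=7 → -6 -3 -4 -11 -12 -10 -2 -14 -9 1
data[mid]=-6>-14: swap data[0],data[7]; hi=6 → -14 -3 -4 -11 -12 -10 -2 -6 -9 1
data[mid]=-14=-14: mid=1
data[mid]=-3>-14: swap data[1],data[6]; hi=5 → -14 -2 -4 -11 -12 -10 -3 -6 -9 1
data[mid]=-2>-14: swap data[1],data[5]; hi=4 → -14 -10 -4 -11 -12 -2 -3 -6 -9 1
data[mid]=-10>-14: swap data[1],data[4]; hi=3 → -14 -12 -4 -11 -10 -2 -3 -6 -9 1
data[mid]=-12>-14: swap data[1],data[3]; hi=2 → -14 -11 -4 -12 -10 -2 -3 -6 -9 1
data[mid]=-11>-14: swap data[1],data[2]; hi=1 → -14 -4 -11 -12 -10 -2 -3 -6 -9 1
data[mid]=-4>-14: swap data[1],data[1]; hi=0 → -14 -4 -11 -12 -10 -2 -3 -6 -9 1
end: lo=0, hi=0; data = -14 -4 -11 -12 -10 -2 -3 -6 -9 1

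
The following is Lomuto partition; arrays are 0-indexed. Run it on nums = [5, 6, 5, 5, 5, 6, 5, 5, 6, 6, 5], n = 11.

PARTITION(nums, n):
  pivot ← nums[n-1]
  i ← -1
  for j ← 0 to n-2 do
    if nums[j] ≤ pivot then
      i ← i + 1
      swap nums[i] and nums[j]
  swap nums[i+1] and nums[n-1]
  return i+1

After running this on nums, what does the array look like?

pivot=5, i=-1
j=0: 5≤5, i=0, swap(0,0) ⇒ [5, 6, 5, 5, 5, 6, 5, 5, 6, 6, 5]
j=1: 6>5, skip
j=2: 5≤5, i=1, swap(1,2) ⇒ [5, 5, 6, 5, 5, 6, 5, 5, 6, 6, 5]
j=3: 5≤5, i=2, swap(2,3) ⇒ [5, 5, 5, 6, 5, 6, 5, 5, 6, 6, 5]
j=4: 5≤5, i=3, swap(3,4) ⇒ [5, 5, 5, 5, 6, 6, 5, 5, 6, 6, 5]
j=5: 6>5, skip
j=6: 5≤5, i=4, swap(4,6) ⇒ [5, 5, 5, 5, 5, 6, 6, 5, 6, 6, 5]
j=7: 5≤5, i=5, swap(5,7) ⇒ [5, 5, 5, 5, 5, 5, 6, 6, 6, 6, 5]
j=8: 6>5, skip
j=9: 6>5, skip
swap(6,10) ⇒ [5, 5, 5, 5, 5, 5, 5, 6, 6, 6, 6]; return 6

[5, 5, 5, 5, 5, 5, 5, 6, 6, 6, 6]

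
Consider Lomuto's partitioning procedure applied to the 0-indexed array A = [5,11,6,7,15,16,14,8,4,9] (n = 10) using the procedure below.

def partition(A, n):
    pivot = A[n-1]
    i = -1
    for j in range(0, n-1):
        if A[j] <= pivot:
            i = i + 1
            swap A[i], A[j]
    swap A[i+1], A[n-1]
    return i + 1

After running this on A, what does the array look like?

[5,6,7,8,4,9,14,11,15,16]

pivot = A[9] = 9; i = -1
j=0: A[0]=5 ≤ 9 → i=0, swap A[0],A[0] (no change) → [5,11,6,7,15,16,14,8,4,9]
j=1: A[1]=11 > 9 → no swap
j=2: A[2]=6 ≤ 9 → i=1, swap A[1],A[2] → [5,6,11,7,15,16,14,8,4,9]
j=3: A[3]=7 ≤ 9 → i=2, swap A[2],A[3] → [5,6,7,11,15,16,14,8,4,9]
j=4: A[4]=15 > 9 → no swap
j=5: A[5]=16 > 9 → no swap
j=6: A[6]=14 > 9 → no swap
j=7: A[7]=8 ≤ 9 → i=3, swap A[3],A[7] → [5,6,7,8,15,16,14,11,4,9]
j=8: A[8]=4 ≤ 9 → i=4, swap A[4],A[8] → [5,6,7,8,4,16,14,11,15,9]
final swap A[5],A[9] → [5,6,7,8,4,9,14,11,15,16]; return 5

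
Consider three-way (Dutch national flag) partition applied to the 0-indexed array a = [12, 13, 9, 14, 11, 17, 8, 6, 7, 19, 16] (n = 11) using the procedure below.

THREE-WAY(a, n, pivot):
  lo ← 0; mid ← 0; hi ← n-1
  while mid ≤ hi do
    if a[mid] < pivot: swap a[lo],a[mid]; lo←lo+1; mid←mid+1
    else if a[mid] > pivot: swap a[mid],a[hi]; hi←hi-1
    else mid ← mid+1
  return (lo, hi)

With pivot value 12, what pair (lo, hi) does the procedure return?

pivot = 12; lo=0, mid=0, hi=10
a[mid]=12=12: mid=1
a[mid]=13>12: swap a[1],a[10]; hi=9 → [12, 16, 9, 14, 11, 17, 8, 6, 7, 19, 13]
a[mid]=16>12: swap a[1],a[9]; hi=8 → [12, 19, 9, 14, 11, 17, 8, 6, 7, 16, 13]
a[mid]=19>12: swap a[1],a[8]; hi=7 → [12, 7, 9, 14, 11, 17, 8, 6, 19, 16, 13]
a[mid]=7<12: swap a[0],a[1]; lo=1,mid=2 → [7, 12, 9, 14, 11, 17, 8, 6, 19, 16, 13]
a[mid]=9<12: swap a[1],a[2]; lo=2,mid=3 → [7, 9, 12, 14, 11, 17, 8, 6, 19, 16, 13]
a[mid]=14>12: swap a[3],a[7]; hi=6 → [7, 9, 12, 6, 11, 17, 8, 14, 19, 16, 13]
a[mid]=6<12: swap a[2],a[3]; lo=3,mid=4 → [7, 9, 6, 12, 11, 17, 8, 14, 19, 16, 13]
a[mid]=11<12: swap a[3],a[4]; lo=4,mid=5 → [7, 9, 6, 11, 12, 17, 8, 14, 19, 16, 13]
a[mid]=17>12: swap a[5],a[6]; hi=5 → [7, 9, 6, 11, 12, 8, 17, 14, 19, 16, 13]
a[mid]=8<12: swap a[4],a[5]; lo=5,mid=6 → [7, 9, 6, 11, 8, 12, 17, 14, 19, 16, 13]
end: lo=5, hi=5; a = [7, 9, 6, 11, 8, 12, 17, 14, 19, 16, 13]

(5, 5)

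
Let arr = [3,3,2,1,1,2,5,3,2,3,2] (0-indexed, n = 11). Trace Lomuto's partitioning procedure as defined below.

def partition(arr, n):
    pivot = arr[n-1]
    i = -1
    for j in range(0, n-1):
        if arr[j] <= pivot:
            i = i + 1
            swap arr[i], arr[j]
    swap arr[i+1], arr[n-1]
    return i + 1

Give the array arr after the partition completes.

[2,1,1,2,2,2,5,3,3,3,3]

pivot = arr[10] = 2; i = -1
j=0: arr[0]=3 > 2 → no swap
j=1: arr[1]=3 > 2 → no swap
j=2: arr[2]=2 ≤ 2 → i=0, swap arr[0],arr[2] → [2,3,3,1,1,2,5,3,2,3,2]
j=3: arr[3]=1 ≤ 2 → i=1, swap arr[1],arr[3] → [2,1,3,3,1,2,5,3,2,3,2]
j=4: arr[4]=1 ≤ 2 → i=2, swap arr[2],arr[4] → [2,1,1,3,3,2,5,3,2,3,2]
j=5: arr[5]=2 ≤ 2 → i=3, swap arr[3],arr[5] → [2,1,1,2,3,3,5,3,2,3,2]
j=6: arr[6]=5 > 2 → no swap
j=7: arr[7]=3 > 2 → no swap
j=8: arr[8]=2 ≤ 2 → i=4, swap arr[4],arr[8] → [2,1,1,2,2,3,5,3,3,3,2]
j=9: arr[9]=3 > 2 → no swap
final swap arr[5],arr[10] → [2,1,1,2,2,2,5,3,3,3,3]; return 5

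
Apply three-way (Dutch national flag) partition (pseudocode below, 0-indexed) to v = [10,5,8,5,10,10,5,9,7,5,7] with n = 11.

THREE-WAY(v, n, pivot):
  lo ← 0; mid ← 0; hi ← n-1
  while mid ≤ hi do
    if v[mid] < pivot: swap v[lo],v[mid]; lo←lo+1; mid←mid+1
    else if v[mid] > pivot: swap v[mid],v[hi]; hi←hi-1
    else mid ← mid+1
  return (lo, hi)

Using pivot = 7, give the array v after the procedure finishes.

[5,5,5,5,7,7,9,10,10,8,10]

pivot = 7; lo=0, mid=0, hi=10
v[mid]=10>7: swap v[0],v[10]; hi=9 → [7,5,8,5,10,10,5,9,7,5,10]
v[mid]=7=7: mid=1
v[mid]=5<7: swap v[0],v[1]; lo=1,mid=2 → [5,7,8,5,10,10,5,9,7,5,10]
v[mid]=8>7: swap v[2],v[9]; hi=8 → [5,7,5,5,10,10,5,9,7,8,10]
v[mid]=5<7: swap v[1],v[2]; lo=2,mid=3 → [5,5,7,5,10,10,5,9,7,8,10]
v[mid]=5<7: swap v[2],v[3]; lo=3,mid=4 → [5,5,5,7,10,10,5,9,7,8,10]
v[mid]=10>7: swap v[4],v[8]; hi=7 → [5,5,5,7,7,10,5,9,10,8,10]
v[mid]=7=7: mid=5
v[mid]=10>7: swap v[5],v[7]; hi=6 → [5,5,5,7,7,9,5,10,10,8,10]
v[mid]=9>7: swap v[5],v[6]; hi=5 → [5,5,5,7,7,5,9,10,10,8,10]
v[mid]=5<7: swap v[3],v[5]; lo=4,mid=6 → [5,5,5,5,7,7,9,10,10,8,10]
end: lo=4, hi=5; v = [5,5,5,5,7,7,9,10,10,8,10]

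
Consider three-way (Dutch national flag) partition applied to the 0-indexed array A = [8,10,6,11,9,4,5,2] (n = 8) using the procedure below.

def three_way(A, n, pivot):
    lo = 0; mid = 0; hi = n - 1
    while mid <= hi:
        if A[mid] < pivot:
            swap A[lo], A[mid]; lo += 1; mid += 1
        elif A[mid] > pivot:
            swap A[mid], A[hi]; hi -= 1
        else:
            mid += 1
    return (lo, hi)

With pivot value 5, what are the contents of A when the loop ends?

[2,4,5,9,11,6,10,8]

pivot = 5; lo=0, mid=0, hi=7
A[mid]=8>5: swap A[0],A[7]; hi=6 → [2,10,6,11,9,4,5,8]
A[mid]=2<5: swap A[0],A[0]; lo=1,mid=1 → [2,10,6,11,9,4,5,8]
A[mid]=10>5: swap A[1],A[6]; hi=5 → [2,5,6,11,9,4,10,8]
A[mid]=5=5: mid=2
A[mid]=6>5: swap A[2],A[5]; hi=4 → [2,5,4,11,9,6,10,8]
A[mid]=4<5: swap A[1],A[2]; lo=2,mid=3 → [2,4,5,11,9,6,10,8]
A[mid]=11>5: swap A[3],A[4]; hi=3 → [2,4,5,9,11,6,10,8]
A[mid]=9>5: swap A[3],A[3]; hi=2 → [2,4,5,9,11,6,10,8]
end: lo=2, hi=2; A = [2,4,5,9,11,6,10,8]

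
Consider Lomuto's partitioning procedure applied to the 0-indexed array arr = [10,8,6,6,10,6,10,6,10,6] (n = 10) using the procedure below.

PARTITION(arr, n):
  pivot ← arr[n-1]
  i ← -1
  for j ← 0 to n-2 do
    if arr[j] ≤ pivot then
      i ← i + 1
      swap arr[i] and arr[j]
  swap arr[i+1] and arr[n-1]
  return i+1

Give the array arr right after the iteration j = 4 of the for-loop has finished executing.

pivot=6, i=-1
j=0: 10>6, skip
j=1: 8>6, skip
j=2: 6≤6, i=0, swap(0,2) ⇒ [6,8,10,6,10,6,10,6,10,6]
j=3: 6≤6, i=1, swap(1,3) ⇒ [6,6,10,8,10,6,10,6,10,6]
j=4: 10>6, skip
(after j=4) arr = [6,6,10,8,10,6,10,6,10,6]

[6,6,10,8,10,6,10,6,10,6]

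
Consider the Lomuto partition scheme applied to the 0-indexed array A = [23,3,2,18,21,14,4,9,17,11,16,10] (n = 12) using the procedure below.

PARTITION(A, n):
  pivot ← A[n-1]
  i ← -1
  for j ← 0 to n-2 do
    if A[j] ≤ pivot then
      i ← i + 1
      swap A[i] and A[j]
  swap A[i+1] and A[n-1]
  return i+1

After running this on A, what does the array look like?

pivot = A[11] = 10; i = -1
j=0: A[0]=23 > 10 → no swap
j=1: A[1]=3 ≤ 10 → i=0, swap A[0],A[1] → [3,23,2,18,21,14,4,9,17,11,16,10]
j=2: A[2]=2 ≤ 10 → i=1, swap A[1],A[2] → [3,2,23,18,21,14,4,9,17,11,16,10]
j=3: A[3]=18 > 10 → no swap
j=4: A[4]=21 > 10 → no swap
j=5: A[5]=14 > 10 → no swap
j=6: A[6]=4 ≤ 10 → i=2, swap A[2],A[6] → [3,2,4,18,21,14,23,9,17,11,16,10]
j=7: A[7]=9 ≤ 10 → i=3, swap A[3],A[7] → [3,2,4,9,21,14,23,18,17,11,16,10]
j=8: A[8]=17 > 10 → no swap
j=9: A[9]=11 > 10 → no swap
j=10: A[10]=16 > 10 → no swap
final swap A[4],A[11] → [3,2,4,9,10,14,23,18,17,11,16,21]; return 4

[3,2,4,9,10,14,23,18,17,11,16,21]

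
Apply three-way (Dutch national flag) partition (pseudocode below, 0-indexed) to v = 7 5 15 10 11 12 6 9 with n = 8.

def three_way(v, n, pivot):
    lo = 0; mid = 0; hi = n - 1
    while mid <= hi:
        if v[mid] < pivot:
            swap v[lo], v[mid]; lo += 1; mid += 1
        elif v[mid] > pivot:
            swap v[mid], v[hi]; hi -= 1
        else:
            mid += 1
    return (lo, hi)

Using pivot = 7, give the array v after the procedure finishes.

pivot = 7; lo=0, mid=0, hi=7
v[mid]=7=7: mid=1
v[mid]=5<7: swap v[0],v[1]; lo=1,mid=2 → 5 7 15 10 11 12 6 9
v[mid]=15>7: swap v[2],v[7]; hi=6 → 5 7 9 10 11 12 6 15
v[mid]=9>7: swap v[2],v[6]; hi=5 → 5 7 6 10 11 12 9 15
v[mid]=6<7: swap v[1],v[2]; lo=2,mid=3 → 5 6 7 10 11 12 9 15
v[mid]=10>7: swap v[3],v[5]; hi=4 → 5 6 7 12 11 10 9 15
v[mid]=12>7: swap v[3],v[4]; hi=3 → 5 6 7 11 12 10 9 15
v[mid]=11>7: swap v[3],v[3]; hi=2 → 5 6 7 11 12 10 9 15
end: lo=2, hi=2; v = 5 6 7 11 12 10 9 15

5 6 7 11 12 10 9 15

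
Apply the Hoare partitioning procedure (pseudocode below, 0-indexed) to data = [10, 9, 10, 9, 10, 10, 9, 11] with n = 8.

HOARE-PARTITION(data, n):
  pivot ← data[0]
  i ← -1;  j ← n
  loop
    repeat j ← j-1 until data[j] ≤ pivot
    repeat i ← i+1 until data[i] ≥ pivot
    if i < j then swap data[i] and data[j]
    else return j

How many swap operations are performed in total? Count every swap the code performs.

pivot = data[0] = 10; i = -1, j = 8
j→6 (data[6]=9≤10), i→0 (data[0]=10≥10); i<j, swap → [9, 9, 10, 9, 10, 10, 10, 11]
j→5 (data[5]=10≤10), i→2 (data[2]=10≥10); i<j, swap → [9, 9, 10, 9, 10, 10, 10, 11]
j→4, i→4; i≥j, return j=4. data = [9, 9, 10, 9, 10, 10, 10, 11]

2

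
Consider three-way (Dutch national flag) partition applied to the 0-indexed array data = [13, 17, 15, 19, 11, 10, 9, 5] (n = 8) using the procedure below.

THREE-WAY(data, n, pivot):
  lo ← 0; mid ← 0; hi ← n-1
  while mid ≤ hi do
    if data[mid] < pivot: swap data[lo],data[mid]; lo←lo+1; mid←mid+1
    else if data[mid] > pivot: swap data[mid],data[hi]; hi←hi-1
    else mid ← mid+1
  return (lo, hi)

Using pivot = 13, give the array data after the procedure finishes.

pivot = 13; lo=0, mid=0, hi=7
data[mid]=13=13: mid=1
data[mid]=17>13: swap data[1],data[7]; hi=6 → [13, 5, 15, 19, 11, 10, 9, 17]
data[mid]=5<13: swap data[0],data[1]; lo=1,mid=2 → [5, 13, 15, 19, 11, 10, 9, 17]
data[mid]=15>13: swap data[2],data[6]; hi=5 → [5, 13, 9, 19, 11, 10, 15, 17]
data[mid]=9<13: swap data[1],data[2]; lo=2,mid=3 → [5, 9, 13, 19, 11, 10, 15, 17]
data[mid]=19>13: swap data[3],data[5]; hi=4 → [5, 9, 13, 10, 11, 19, 15, 17]
data[mid]=10<13: swap data[2],data[3]; lo=3,mid=4 → [5, 9, 10, 13, 11, 19, 15, 17]
data[mid]=11<13: swap data[3],data[4]; lo=4,mid=5 → [5, 9, 10, 11, 13, 19, 15, 17]
end: lo=4, hi=4; data = [5, 9, 10, 11, 13, 19, 15, 17]

[5, 9, 10, 11, 13, 19, 15, 17]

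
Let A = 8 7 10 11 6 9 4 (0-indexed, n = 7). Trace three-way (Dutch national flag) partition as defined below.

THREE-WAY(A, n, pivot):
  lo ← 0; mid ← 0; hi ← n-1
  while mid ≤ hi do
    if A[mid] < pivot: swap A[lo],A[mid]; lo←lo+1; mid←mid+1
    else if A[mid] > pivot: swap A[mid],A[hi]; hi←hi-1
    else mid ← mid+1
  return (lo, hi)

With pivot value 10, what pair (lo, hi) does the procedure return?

(5, 5)

lo=0 mid=0 hi=6
8<10: swap(0,0), lo=1 mid=1 ⇒ 8 7 10 11 6 9 4
7<10: swap(1,1), lo=2 mid=2 ⇒ 8 7 10 11 6 9 4
10=10: mid=3
11>10: swap(3,6), hi=5 ⇒ 8 7 10 4 6 9 11
4<10: swap(2,3), lo=3 mid=4 ⇒ 8 7 4 10 6 9 11
6<10: swap(3,4), lo=4 mid=5 ⇒ 8 7 4 6 10 9 11
9<10: swap(4,5), lo=5 mid=6 ⇒ 8 7 4 6 9 10 11
done. lo=5 hi=5; A=8 7 4 6 9 10 11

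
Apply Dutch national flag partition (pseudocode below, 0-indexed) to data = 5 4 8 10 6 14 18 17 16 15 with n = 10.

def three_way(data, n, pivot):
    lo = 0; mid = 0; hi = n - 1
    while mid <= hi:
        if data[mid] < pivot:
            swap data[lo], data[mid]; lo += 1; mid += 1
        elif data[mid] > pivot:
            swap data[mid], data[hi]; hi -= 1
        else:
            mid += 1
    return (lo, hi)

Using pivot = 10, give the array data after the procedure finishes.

5 4 8 6 10 18 17 16 15 14

pivot = 10; lo=0, mid=0, hi=9
data[mid]=5<10: swap data[0],data[0]; lo=1,mid=1 → 5 4 8 10 6 14 18 17 16 15
data[mid]=4<10: swap data[1],data[1]; lo=2,mid=2 → 5 4 8 10 6 14 18 17 16 15
data[mid]=8<10: swap data[2],data[2]; lo=3,mid=3 → 5 4 8 10 6 14 18 17 16 15
data[mid]=10=10: mid=4
data[mid]=6<10: swap data[3],data[4]; lo=4,mid=5 → 5 4 8 6 10 14 18 17 16 15
data[mid]=14>10: swap data[5],data[9]; hi=8 → 5 4 8 6 10 15 18 17 16 14
data[mid]=15>10: swap data[5],data[8]; hi=7 → 5 4 8 6 10 16 18 17 15 14
data[mid]=16>10: swap data[5],data[7]; hi=6 → 5 4 8 6 10 17 18 16 15 14
data[mid]=17>10: swap data[5],data[6]; hi=5 → 5 4 8 6 10 18 17 16 15 14
data[mid]=18>10: swap data[5],data[5]; hi=4 → 5 4 8 6 10 18 17 16 15 14
end: lo=4, hi=4; data = 5 4 8 6 10 18 17 16 15 14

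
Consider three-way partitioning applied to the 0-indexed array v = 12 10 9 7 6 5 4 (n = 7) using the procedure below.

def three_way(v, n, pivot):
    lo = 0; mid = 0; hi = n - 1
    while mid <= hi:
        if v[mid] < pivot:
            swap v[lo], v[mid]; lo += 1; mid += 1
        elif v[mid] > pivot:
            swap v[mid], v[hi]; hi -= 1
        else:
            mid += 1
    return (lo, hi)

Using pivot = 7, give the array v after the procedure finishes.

4 5 6 7 9 10 12

lo=0 mid=0 hi=6
12>7: swap(0,6), hi=5 ⇒ 4 10 9 7 6 5 12
4<7: swap(0,0), lo=1 mid=1 ⇒ 4 10 9 7 6 5 12
10>7: swap(1,5), hi=4 ⇒ 4 5 9 7 6 10 12
5<7: swap(1,1), lo=2 mid=2 ⇒ 4 5 9 7 6 10 12
9>7: swap(2,4), hi=3 ⇒ 4 5 6 7 9 10 12
6<7: swap(2,2), lo=3 mid=3 ⇒ 4 5 6 7 9 10 12
7=7: mid=4
done. lo=3 hi=3; v=4 5 6 7 9 10 12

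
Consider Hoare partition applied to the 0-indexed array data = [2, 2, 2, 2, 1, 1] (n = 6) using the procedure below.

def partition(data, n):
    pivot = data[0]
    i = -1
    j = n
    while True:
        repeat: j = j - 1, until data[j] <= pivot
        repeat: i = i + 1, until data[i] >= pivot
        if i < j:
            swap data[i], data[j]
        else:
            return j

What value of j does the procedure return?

pivot = data[0] = 2; i = -1, j = 6
j→5 (data[5]=1≤2), i→0 (data[0]=2≥2); i<j, swap → [1, 2, 2, 2, 1, 2]
j→4 (data[4]=1≤2), i→1 (data[1]=2≥2); i<j, swap → [1, 1, 2, 2, 2, 2]
j→3 (data[3]=2≤2), i→2 (data[2]=2≥2); i<j, swap → [1, 1, 2, 2, 2, 2]
j→2, i→3; i≥j, return j=2. data = [1, 1, 2, 2, 2, 2]

2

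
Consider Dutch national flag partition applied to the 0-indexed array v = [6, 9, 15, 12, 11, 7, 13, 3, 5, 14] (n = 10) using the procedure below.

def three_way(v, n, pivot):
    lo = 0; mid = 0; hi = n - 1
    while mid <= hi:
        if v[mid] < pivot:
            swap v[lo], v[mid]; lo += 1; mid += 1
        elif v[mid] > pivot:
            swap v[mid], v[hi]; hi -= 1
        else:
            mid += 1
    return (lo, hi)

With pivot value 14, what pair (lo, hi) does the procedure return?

(8, 8)

lo=0 mid=0 hi=9
6<14: swap(0,0), lo=1 mid=1 ⇒ [6, 9, 15, 12, 11, 7, 13, 3, 5, 14]
9<14: swap(1,1), lo=2 mid=2 ⇒ [6, 9, 15, 12, 11, 7, 13, 3, 5, 14]
15>14: swap(2,9), hi=8 ⇒ [6, 9, 14, 12, 11, 7, 13, 3, 5, 15]
14=14: mid=3
12<14: swap(2,3), lo=3 mid=4 ⇒ [6, 9, 12, 14, 11, 7, 13, 3, 5, 15]
11<14: swap(3,4), lo=4 mid=5 ⇒ [6, 9, 12, 11, 14, 7, 13, 3, 5, 15]
7<14: swap(4,5), lo=5 mid=6 ⇒ [6, 9, 12, 11, 7, 14, 13, 3, 5, 15]
13<14: swap(5,6), lo=6 mid=7 ⇒ [6, 9, 12, 11, 7, 13, 14, 3, 5, 15]
3<14: swap(6,7), lo=7 mid=8 ⇒ [6, 9, 12, 11, 7, 13, 3, 14, 5, 15]
5<14: swap(7,8), lo=8 mid=9 ⇒ [6, 9, 12, 11, 7, 13, 3, 5, 14, 15]
done. lo=8 hi=8; v=[6, 9, 12, 11, 7, 13, 3, 5, 14, 15]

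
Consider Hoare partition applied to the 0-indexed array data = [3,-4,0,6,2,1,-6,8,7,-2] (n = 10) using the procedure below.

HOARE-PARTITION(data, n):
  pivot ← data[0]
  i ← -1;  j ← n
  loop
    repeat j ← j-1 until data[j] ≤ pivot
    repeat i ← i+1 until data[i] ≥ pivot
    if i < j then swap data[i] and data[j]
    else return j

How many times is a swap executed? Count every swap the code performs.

pivot=3
j stops at 9 (-2), i stops at 0 (3); swap ⇒ [-2,-4,0,6,2,1,-6,8,7,3]
j stops at 6 (-6), i stops at 3 (6); swap ⇒ [-2,-4,0,-6,2,1,6,8,7,3]
j stops at 5, i stops at 6; i≥j ⇒ return 5. data=[-2,-4,0,-6,2,1,6,8,7,3]

2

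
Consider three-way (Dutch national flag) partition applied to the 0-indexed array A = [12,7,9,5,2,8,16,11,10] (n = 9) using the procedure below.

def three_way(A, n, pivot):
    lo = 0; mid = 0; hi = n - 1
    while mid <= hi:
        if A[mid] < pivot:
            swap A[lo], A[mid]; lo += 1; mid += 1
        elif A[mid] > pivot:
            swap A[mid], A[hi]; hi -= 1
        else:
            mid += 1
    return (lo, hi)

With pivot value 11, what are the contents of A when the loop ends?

pivot = 11; lo=0, mid=0, hi=8
A[mid]=12>11: swap A[0],A[8]; hi=7 → [10,7,9,5,2,8,16,11,12]
A[mid]=10<11: swap A[0],A[0]; lo=1,mid=1 → [10,7,9,5,2,8,16,11,12]
A[mid]=7<11: swap A[1],A[1]; lo=2,mid=2 → [10,7,9,5,2,8,16,11,12]
A[mid]=9<11: swap A[2],A[2]; lo=3,mid=3 → [10,7,9,5,2,8,16,11,12]
A[mid]=5<11: swap A[3],A[3]; lo=4,mid=4 → [10,7,9,5,2,8,16,11,12]
A[mid]=2<11: swap A[4],A[4]; lo=5,mid=5 → [10,7,9,5,2,8,16,11,12]
A[mid]=8<11: swap A[5],A[5]; lo=6,mid=6 → [10,7,9,5,2,8,16,11,12]
A[mid]=16>11: swap A[6],A[7]; hi=6 → [10,7,9,5,2,8,11,16,12]
A[mid]=11=11: mid=7
end: lo=6, hi=6; A = [10,7,9,5,2,8,11,16,12]

[10,7,9,5,2,8,11,16,12]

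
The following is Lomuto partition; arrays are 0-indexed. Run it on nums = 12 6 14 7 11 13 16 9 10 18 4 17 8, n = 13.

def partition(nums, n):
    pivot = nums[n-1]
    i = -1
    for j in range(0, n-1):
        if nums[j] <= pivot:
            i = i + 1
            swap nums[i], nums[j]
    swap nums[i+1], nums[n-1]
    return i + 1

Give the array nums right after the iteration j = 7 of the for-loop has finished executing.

pivot=8, i=-1
j=0: 12>8, skip
j=1: 6≤8, i=0, swap(0,1) ⇒ 6 12 14 7 11 13 16 9 10 18 4 17 8
j=2: 14>8, skip
j=3: 7≤8, i=1, swap(1,3) ⇒ 6 7 14 12 11 13 16 9 10 18 4 17 8
j=4: 11>8, skip
j=5: 13>8, skip
j=6: 16>8, skip
j=7: 9>8, skip
(after j=7) nums = 6 7 14 12 11 13 16 9 10 18 4 17 8

6 7 14 12 11 13 16 9 10 18 4 17 8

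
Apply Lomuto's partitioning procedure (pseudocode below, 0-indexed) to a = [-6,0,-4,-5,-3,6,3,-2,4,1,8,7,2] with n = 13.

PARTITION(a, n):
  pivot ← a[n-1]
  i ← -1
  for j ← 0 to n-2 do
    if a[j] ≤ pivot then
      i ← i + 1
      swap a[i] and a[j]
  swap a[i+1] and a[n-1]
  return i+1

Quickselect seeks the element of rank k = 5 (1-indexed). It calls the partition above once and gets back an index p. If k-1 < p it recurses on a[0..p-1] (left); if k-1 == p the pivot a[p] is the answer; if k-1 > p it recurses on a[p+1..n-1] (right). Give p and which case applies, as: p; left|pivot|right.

7; left

pivot=2, i=-1
j=0: -6≤2, i=0, swap(0,0) ⇒ [-6,0,-4,-5,-3,6,3,-2,4,1,8,7,2]
j=1: 0≤2, i=1, swap(1,1) ⇒ [-6,0,-4,-5,-3,6,3,-2,4,1,8,7,2]
j=2: -4≤2, i=2, swap(2,2) ⇒ [-6,0,-4,-5,-3,6,3,-2,4,1,8,7,2]
j=3: -5≤2, i=3, swap(3,3) ⇒ [-6,0,-4,-5,-3,6,3,-2,4,1,8,7,2]
j=4: -3≤2, i=4, swap(4,4) ⇒ [-6,0,-4,-5,-3,6,3,-2,4,1,8,7,2]
j=5: 6>2, skip
j=6: 3>2, skip
j=7: -2≤2, i=5, swap(5,7) ⇒ [-6,0,-4,-5,-3,-2,3,6,4,1,8,7,2]
j=8: 4>2, skip
j=9: 1≤2, i=6, swap(6,9) ⇒ [-6,0,-4,-5,-3,-2,1,6,4,3,8,7,2]
j=10: 8>2, skip
j=11: 7>2, skip
swap(7,12) ⇒ [-6,0,-4,-5,-3,-2,1,2,4,3,8,7,6]; return 7
p = 7; k-1 = 4 < 7 ⇒ left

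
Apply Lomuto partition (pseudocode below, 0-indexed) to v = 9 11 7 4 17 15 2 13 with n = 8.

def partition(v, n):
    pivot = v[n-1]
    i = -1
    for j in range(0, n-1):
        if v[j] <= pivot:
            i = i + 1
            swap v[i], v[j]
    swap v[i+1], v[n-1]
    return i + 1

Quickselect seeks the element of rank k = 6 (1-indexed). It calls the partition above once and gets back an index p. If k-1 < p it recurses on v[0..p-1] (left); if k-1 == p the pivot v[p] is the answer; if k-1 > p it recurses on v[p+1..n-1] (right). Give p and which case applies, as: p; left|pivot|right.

5; pivot

pivot = v[7] = 13; i = -1
j=0: v[0]=9 ≤ 13 → i=0, swap v[0],v[0] (no change) → 9 11 7 4 17 15 2 13
j=1: v[1]=11 ≤ 13 → i=1, swap v[1],v[1] (no change) → 9 11 7 4 17 15 2 13
j=2: v[2]=7 ≤ 13 → i=2, swap v[2],v[2] (no change) → 9 11 7 4 17 15 2 13
j=3: v[3]=4 ≤ 13 → i=3, swap v[3],v[3] (no change) → 9 11 7 4 17 15 2 13
j=4: v[4]=17 > 13 → no swap
j=5: v[5]=15 > 13 → no swap
j=6: v[6]=2 ≤ 13 → i=4, swap v[4],v[6] → 9 11 7 4 2 15 17 13
final swap v[5],v[7] → 9 11 7 4 2 13 17 15; return 5
p = 5; k-1 = 5 == 5 ⇒ pivot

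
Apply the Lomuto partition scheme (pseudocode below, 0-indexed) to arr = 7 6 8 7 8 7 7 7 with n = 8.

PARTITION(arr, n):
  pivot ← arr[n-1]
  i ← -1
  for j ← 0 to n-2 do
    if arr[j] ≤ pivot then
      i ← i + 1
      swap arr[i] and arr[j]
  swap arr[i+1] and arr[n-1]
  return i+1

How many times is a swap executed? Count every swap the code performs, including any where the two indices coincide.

6

pivot = arr[7] = 7; i = -1
j=0: arr[0]=7 ≤ 7 → i=0, swap arr[0],arr[0] (no change) → 7 6 8 7 8 7 7 7
j=1: arr[1]=6 ≤ 7 → i=1, swap arr[1],arr[1] (no change) → 7 6 8 7 8 7 7 7
j=2: arr[2]=8 > 7 → no swap
j=3: arr[3]=7 ≤ 7 → i=2, swap arr[2],arr[3] → 7 6 7 8 8 7 7 7
j=4: arr[4]=8 > 7 → no swap
j=5: arr[5]=7 ≤ 7 → i=3, swap arr[3],arr[5] → 7 6 7 7 8 8 7 7
j=6: arr[6]=7 ≤ 7 → i=4, swap arr[4],arr[6] → 7 6 7 7 7 8 8 7
final swap arr[5],arr[7] → 7 6 7 7 7 7 8 8; return 5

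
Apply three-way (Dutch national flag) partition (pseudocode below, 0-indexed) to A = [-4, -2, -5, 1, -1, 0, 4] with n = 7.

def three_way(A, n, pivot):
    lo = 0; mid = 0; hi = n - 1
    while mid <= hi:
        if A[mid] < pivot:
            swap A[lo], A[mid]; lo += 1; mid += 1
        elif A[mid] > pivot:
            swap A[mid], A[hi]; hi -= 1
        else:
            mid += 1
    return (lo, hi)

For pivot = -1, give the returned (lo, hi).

lo=0 mid=0 hi=6
-4<-1: swap(0,0), lo=1 mid=1 ⇒ [-4, -2, -5, 1, -1, 0, 4]
-2<-1: swap(1,1), lo=2 mid=2 ⇒ [-4, -2, -5, 1, -1, 0, 4]
-5<-1: swap(2,2), lo=3 mid=3 ⇒ [-4, -2, -5, 1, -1, 0, 4]
1>-1: swap(3,6), hi=5 ⇒ [-4, -2, -5, 4, -1, 0, 1]
4>-1: swap(3,5), hi=4 ⇒ [-4, -2, -5, 0, -1, 4, 1]
0>-1: swap(3,4), hi=3 ⇒ [-4, -2, -5, -1, 0, 4, 1]
-1=-1: mid=4
done. lo=3 hi=3; A=[-4, -2, -5, -1, 0, 4, 1]

(3, 3)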